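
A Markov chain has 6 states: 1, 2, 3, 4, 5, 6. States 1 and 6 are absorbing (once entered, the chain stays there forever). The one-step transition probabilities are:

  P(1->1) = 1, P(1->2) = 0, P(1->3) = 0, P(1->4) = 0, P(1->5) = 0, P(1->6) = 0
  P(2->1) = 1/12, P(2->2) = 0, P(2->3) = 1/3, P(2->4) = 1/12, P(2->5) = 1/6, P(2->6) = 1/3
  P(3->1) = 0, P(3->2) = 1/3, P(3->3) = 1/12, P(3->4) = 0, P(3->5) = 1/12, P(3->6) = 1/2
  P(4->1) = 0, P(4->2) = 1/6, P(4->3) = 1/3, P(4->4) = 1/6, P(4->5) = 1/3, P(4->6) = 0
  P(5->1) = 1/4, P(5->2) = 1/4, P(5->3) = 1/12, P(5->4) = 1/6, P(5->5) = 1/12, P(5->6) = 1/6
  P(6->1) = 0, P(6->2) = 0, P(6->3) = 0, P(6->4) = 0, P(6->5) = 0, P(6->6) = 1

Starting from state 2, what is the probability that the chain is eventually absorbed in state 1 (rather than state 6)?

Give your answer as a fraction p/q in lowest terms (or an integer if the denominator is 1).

Let a_i = P(absorbed in 1 | start in state i).
Boundary conditions: a_1 = 1, a_6 = 0.
For each transient state i, a_i = sum_j P(i->j) * a_j:
  a_2 = 1/12*a_1 + 0*a_2 + 1/3*a_3 + 1/12*a_4 + 1/6*a_5 + 1/3*a_6
  a_3 = 0*a_1 + 1/3*a_2 + 1/12*a_3 + 0*a_4 + 1/12*a_5 + 1/2*a_6
  a_4 = 0*a_1 + 1/6*a_2 + 1/3*a_3 + 1/6*a_4 + 1/3*a_5 + 0*a_6
  a_5 = 1/4*a_1 + 1/4*a_2 + 1/12*a_3 + 1/6*a_4 + 1/12*a_5 + 1/6*a_6

Substituting a_1 = 1 and a_6 = 0, rearrange to (I - Q) a = r where r[i] = P(i -> 1):
  [1, -1/3, -1/12, -1/6] . (a_2, a_3, a_4, a_5) = 1/12
  [-1/3, 11/12, 0, -1/12] . (a_2, a_3, a_4, a_5) = 0
  [-1/6, -1/3, 5/6, -1/3] . (a_2, a_3, a_4, a_5) = 0
  [-1/4, -1/12, -1/6, 11/12] . (a_2, a_3, a_4, a_5) = 1/4

Solving yields:
  a_2 = 507/2503
  a_3 = 271/2503
  a_4 = 591/2503
  a_5 = 953/2503

Starting state is 2, so the absorption probability is a_2 = 507/2503.

Answer: 507/2503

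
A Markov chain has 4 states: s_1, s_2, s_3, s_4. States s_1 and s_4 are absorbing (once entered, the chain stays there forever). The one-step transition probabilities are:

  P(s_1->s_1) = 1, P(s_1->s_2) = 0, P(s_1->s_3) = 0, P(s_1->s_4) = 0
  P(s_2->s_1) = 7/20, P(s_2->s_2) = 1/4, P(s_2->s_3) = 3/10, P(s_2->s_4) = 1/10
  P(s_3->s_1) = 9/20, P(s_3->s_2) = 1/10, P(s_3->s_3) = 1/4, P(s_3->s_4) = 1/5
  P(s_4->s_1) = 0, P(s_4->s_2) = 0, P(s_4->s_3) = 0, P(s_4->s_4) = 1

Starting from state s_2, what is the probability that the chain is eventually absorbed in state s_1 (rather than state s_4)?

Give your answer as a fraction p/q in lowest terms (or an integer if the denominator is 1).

Answer: 53/71

Derivation:
Let a_i = P(absorbed in s_1 | start in state i).
Boundary conditions: a_s_1 = 1, a_s_4 = 0.
For each transient state i, a_i = sum_j P(i->j) * a_j:
  a_s_2 = 7/20*a_s_1 + 1/4*a_s_2 + 3/10*a_s_3 + 1/10*a_s_4
  a_s_3 = 9/20*a_s_1 + 1/10*a_s_2 + 1/4*a_s_3 + 1/5*a_s_4

Substituting a_s_1 = 1 and a_s_4 = 0, rearrange to (I - Q) a = r where r[i] = P(i -> s_1):
  [3/4, -3/10] . (a_s_2, a_s_3) = 7/20
  [-1/10, 3/4] . (a_s_2, a_s_3) = 9/20

Solving yields:
  a_s_2 = 53/71
  a_s_3 = 149/213

Starting state is s_2, so the absorption probability is a_s_2 = 53/71.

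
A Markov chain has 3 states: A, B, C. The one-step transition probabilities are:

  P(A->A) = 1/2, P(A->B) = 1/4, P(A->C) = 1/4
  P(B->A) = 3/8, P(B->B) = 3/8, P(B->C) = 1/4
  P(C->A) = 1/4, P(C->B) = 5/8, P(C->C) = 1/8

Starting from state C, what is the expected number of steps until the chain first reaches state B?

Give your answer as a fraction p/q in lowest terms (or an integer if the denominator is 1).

Let h_i = expected steps to first reach B from state i.
Boundary: h_B = 0.
First-step equations for the other states:
  h_A = 1 + 1/2*h_A + 1/4*h_B + 1/4*h_C
  h_C = 1 + 1/4*h_A + 5/8*h_B + 1/8*h_C

Substituting h_B = 0 and rearranging gives the linear system (I - Q) h = 1:
  [1/2, -1/4] . (h_A, h_C) = 1
  [-1/4, 7/8] . (h_A, h_C) = 1

Solving yields:
  h_A = 3
  h_C = 2

Starting state is C, so the expected hitting time is h_C = 2.

Answer: 2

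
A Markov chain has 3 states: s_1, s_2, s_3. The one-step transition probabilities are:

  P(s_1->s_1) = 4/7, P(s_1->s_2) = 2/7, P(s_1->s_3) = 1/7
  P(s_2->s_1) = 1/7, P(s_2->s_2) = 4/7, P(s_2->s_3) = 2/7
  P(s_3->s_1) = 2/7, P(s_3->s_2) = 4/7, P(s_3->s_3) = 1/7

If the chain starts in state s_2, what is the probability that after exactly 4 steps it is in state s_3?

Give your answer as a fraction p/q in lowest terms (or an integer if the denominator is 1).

Answer: 515/2401

Derivation:
Computing P^4 by repeated multiplication:
P^1 =
  s_1: [4/7, 2/7, 1/7]
  s_2: [1/7, 4/7, 2/7]
  s_3: [2/7, 4/7, 1/7]
P^2 =
  s_1: [20/49, 20/49, 9/49]
  s_2: [12/49, 26/49, 11/49]
  s_3: [2/7, 24/49, 11/49]
P^3 =
  s_1: [118/343, 156/343, 69/343]
  s_2: [96/343, 172/343, 75/343]
  s_3: [102/343, 24/49, 73/343]
P^4 =
  s_1: [766/2401, 1136/2401, 499/2401]
  s_2: [706/2401, 1180/2401, 515/2401]
  s_3: [722/2401, 1168/2401, 73/343]

(P^4)[s_2 -> s_3] = 515/2401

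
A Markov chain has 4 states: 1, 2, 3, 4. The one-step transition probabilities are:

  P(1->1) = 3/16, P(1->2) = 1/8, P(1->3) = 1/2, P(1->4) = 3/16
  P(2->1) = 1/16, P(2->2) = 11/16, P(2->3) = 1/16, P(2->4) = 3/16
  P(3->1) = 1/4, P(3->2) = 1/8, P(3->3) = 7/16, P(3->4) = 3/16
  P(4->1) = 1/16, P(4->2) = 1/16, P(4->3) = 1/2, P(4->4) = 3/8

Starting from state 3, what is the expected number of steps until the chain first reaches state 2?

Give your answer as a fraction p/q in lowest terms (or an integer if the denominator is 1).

Answer: 208/23

Derivation:
Let h_i = expected steps to first reach 2 from state i.
Boundary: h_2 = 0.
First-step equations for the other states:
  h_1 = 1 + 3/16*h_1 + 1/8*h_2 + 1/2*h_3 + 3/16*h_4
  h_3 = 1 + 1/4*h_1 + 1/8*h_2 + 7/16*h_3 + 3/16*h_4
  h_4 = 1 + 1/16*h_1 + 1/16*h_2 + 1/2*h_3 + 3/8*h_4

Substituting h_2 = 0 and rearranging gives the linear system (I - Q) h = 1:
  [13/16, -1/2, -3/16] . (h_1, h_3, h_4) = 1
  [-1/4, 9/16, -3/16] . (h_1, h_3, h_4) = 1
  [-1/16, -1/2, 5/8] . (h_1, h_3, h_4) = 1

Solving yields:
  h_1 = 208/23
  h_3 = 208/23
  h_4 = 224/23

Starting state is 3, so the expected hitting time is h_3 = 208/23.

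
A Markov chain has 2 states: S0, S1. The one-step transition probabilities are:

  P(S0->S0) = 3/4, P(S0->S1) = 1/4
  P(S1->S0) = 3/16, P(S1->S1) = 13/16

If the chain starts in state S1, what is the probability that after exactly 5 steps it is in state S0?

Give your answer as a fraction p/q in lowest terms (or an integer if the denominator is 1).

Answer: 424083/1048576

Derivation:
Computing P^5 by repeated multiplication:
P^1 =
  S0: [3/4, 1/4]
  S1: [3/16, 13/16]
P^2 =
  S0: [39/64, 25/64]
  S1: [75/256, 181/256]
P^3 =
  S0: [543/1024, 481/1024]
  S1: [1443/4096, 2653/4096]
P^4 =
  S0: [7959/16384, 8425/16384]
  S1: [25275/65536, 40261/65536]
P^5 =
  S0: [120783/262144, 141361/262144]
  S1: [424083/1048576, 624493/1048576]

(P^5)[S1 -> S0] = 424083/1048576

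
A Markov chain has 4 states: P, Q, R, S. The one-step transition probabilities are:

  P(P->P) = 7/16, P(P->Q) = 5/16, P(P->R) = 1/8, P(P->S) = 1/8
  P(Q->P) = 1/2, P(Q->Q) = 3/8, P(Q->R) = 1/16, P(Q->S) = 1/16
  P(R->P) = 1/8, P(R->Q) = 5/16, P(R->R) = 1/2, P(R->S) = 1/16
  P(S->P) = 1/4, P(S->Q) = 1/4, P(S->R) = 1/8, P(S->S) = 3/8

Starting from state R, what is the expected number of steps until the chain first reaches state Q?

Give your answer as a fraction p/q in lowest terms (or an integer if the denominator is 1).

Answer: 952/291

Derivation:
Let h_i = expected steps to first reach Q from state i.
Boundary: h_Q = 0.
First-step equations for the other states:
  h_P = 1 + 7/16*h_P + 5/16*h_Q + 1/8*h_R + 1/8*h_S
  h_R = 1 + 1/8*h_P + 5/16*h_Q + 1/2*h_R + 1/16*h_S
  h_S = 1 + 1/4*h_P + 1/4*h_Q + 1/8*h_R + 3/8*h_S

Substituting h_Q = 0 and rearranging gives the linear system (I - Q) h = 1:
  [9/16, -1/8, -1/8] . (h_P, h_R, h_S) = 1
  [-1/8, 1/2, -1/16] . (h_P, h_R, h_S) = 1
  [-1/4, -1/8, 5/8] . (h_P, h_R, h_S) = 1

Solving yields:
  h_P = 320/97
  h_R = 952/291
  h_S = 1040/291

Starting state is R, so the expected hitting time is h_R = 952/291.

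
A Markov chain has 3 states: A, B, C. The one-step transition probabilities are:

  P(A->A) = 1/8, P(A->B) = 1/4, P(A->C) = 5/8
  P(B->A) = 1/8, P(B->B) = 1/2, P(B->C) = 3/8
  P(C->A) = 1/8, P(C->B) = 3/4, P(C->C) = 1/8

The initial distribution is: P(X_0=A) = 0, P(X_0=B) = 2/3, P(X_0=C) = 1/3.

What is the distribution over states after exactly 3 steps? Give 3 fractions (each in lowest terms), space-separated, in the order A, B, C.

Answer: 1/8 53/96 31/96

Derivation:
Propagating the distribution step by step (d_{t+1} = d_t * P):
d_0 = (A=0, B=2/3, C=1/3)
  d_1[A] = 0*1/8 + 2/3*1/8 + 1/3*1/8 = 1/8
  d_1[B] = 0*1/4 + 2/3*1/2 + 1/3*3/4 = 7/12
  d_1[C] = 0*5/8 + 2/3*3/8 + 1/3*1/8 = 7/24
d_1 = (A=1/8, B=7/12, C=7/24)
  d_2[A] = 1/8*1/8 + 7/12*1/8 + 7/24*1/8 = 1/8
  d_2[B] = 1/8*1/4 + 7/12*1/2 + 7/24*3/4 = 13/24
  d_2[C] = 1/8*5/8 + 7/12*3/8 + 7/24*1/8 = 1/3
d_2 = (A=1/8, B=13/24, C=1/3)
  d_3[A] = 1/8*1/8 + 13/24*1/8 + 1/3*1/8 = 1/8
  d_3[B] = 1/8*1/4 + 13/24*1/2 + 1/3*3/4 = 53/96
  d_3[C] = 1/8*5/8 + 13/24*3/8 + 1/3*1/8 = 31/96
d_3 = (A=1/8, B=53/96, C=31/96)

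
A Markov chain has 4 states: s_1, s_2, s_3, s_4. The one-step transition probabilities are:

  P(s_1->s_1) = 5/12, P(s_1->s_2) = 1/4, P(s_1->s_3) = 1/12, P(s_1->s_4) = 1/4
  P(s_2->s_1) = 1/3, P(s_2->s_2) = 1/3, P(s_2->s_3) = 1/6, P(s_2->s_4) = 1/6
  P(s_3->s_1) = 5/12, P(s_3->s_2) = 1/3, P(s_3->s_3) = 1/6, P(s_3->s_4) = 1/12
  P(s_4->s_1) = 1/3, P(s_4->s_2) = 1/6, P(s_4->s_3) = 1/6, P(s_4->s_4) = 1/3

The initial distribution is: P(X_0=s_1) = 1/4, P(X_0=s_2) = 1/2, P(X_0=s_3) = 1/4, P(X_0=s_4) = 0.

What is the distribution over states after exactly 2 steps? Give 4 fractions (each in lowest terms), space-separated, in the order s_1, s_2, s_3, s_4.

Answer: 217/576 79/288 13/96 41/192

Derivation:
Propagating the distribution step by step (d_{t+1} = d_t * P):
d_0 = (s_1=1/4, s_2=1/2, s_3=1/4, s_4=0)
  d_1[s_1] = 1/4*5/12 + 1/2*1/3 + 1/4*5/12 + 0*1/3 = 3/8
  d_1[s_2] = 1/4*1/4 + 1/2*1/3 + 1/4*1/3 + 0*1/6 = 5/16
  d_1[s_3] = 1/4*1/12 + 1/2*1/6 + 1/4*1/6 + 0*1/6 = 7/48
  d_1[s_4] = 1/4*1/4 + 1/2*1/6 + 1/4*1/12 + 0*1/3 = 1/6
d_1 = (s_1=3/8, s_2=5/16, s_3=7/48, s_4=1/6)
  d_2[s_1] = 3/8*5/12 + 5/16*1/3 + 7/48*5/12 + 1/6*1/3 = 217/576
  d_2[s_2] = 3/8*1/4 + 5/16*1/3 + 7/48*1/3 + 1/6*1/6 = 79/288
  d_2[s_3] = 3/8*1/12 + 5/16*1/6 + 7/48*1/6 + 1/6*1/6 = 13/96
  d_2[s_4] = 3/8*1/4 + 5/16*1/6 + 7/48*1/12 + 1/6*1/3 = 41/192
d_2 = (s_1=217/576, s_2=79/288, s_3=13/96, s_4=41/192)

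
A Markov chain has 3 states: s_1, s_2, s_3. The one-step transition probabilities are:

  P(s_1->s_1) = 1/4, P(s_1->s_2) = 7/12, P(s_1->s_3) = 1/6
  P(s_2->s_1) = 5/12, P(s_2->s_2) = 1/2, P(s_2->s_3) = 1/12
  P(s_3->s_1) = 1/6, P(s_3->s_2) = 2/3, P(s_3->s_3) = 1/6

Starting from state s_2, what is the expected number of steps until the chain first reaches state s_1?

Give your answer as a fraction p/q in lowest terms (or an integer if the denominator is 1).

Answer: 33/13

Derivation:
Let h_i = expected steps to first reach s_1 from state i.
Boundary: h_s_1 = 0.
First-step equations for the other states:
  h_s_2 = 1 + 5/12*h_s_1 + 1/2*h_s_2 + 1/12*h_s_3
  h_s_3 = 1 + 1/6*h_s_1 + 2/3*h_s_2 + 1/6*h_s_3

Substituting h_s_1 = 0 and rearranging gives the linear system (I - Q) h = 1:
  [1/2, -1/12] . (h_s_2, h_s_3) = 1
  [-2/3, 5/6] . (h_s_2, h_s_3) = 1

Solving yields:
  h_s_2 = 33/13
  h_s_3 = 42/13

Starting state is s_2, so the expected hitting time is h_s_2 = 33/13.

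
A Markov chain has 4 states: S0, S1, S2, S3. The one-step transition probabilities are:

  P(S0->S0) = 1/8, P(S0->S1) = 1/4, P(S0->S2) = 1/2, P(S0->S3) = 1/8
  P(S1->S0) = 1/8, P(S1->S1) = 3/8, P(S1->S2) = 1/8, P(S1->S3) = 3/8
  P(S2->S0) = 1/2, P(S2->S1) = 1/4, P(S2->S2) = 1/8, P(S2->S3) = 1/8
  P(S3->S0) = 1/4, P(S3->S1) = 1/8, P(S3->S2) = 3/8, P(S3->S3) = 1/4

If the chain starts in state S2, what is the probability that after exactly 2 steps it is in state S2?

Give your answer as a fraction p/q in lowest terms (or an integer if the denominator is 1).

Answer: 11/32

Derivation:
Computing P^2 by repeated multiplication:
P^1 =
  S0: [1/8, 1/4, 1/2, 1/8]
  S1: [1/8, 3/8, 1/8, 3/8]
  S2: [1/2, 1/4, 1/8, 1/8]
  S3: [1/4, 1/8, 3/8, 1/4]
P^2 =
  S0: [21/64, 17/64, 13/64, 13/64]
  S1: [7/32, 1/4, 17/64, 17/64]
  S2: [3/16, 17/64, 11/32, 13/64]
  S3: [19/64, 15/64, 9/32, 3/16]

(P^2)[S2 -> S2] = 11/32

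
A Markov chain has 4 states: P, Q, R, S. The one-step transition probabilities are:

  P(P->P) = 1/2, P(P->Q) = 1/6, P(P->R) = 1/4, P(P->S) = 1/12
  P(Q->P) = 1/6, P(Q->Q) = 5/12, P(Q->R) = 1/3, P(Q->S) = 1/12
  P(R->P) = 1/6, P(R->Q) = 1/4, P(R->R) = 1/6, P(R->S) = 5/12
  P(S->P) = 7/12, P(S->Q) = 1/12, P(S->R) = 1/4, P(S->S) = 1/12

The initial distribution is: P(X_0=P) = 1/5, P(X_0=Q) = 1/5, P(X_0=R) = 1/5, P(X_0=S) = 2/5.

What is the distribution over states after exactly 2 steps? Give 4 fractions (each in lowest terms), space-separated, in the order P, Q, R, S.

Propagating the distribution step by step (d_{t+1} = d_t * P):
d_0 = (P=1/5, Q=1/5, R=1/5, S=2/5)
  d_1[P] = 1/5*1/2 + 1/5*1/6 + 1/5*1/6 + 2/5*7/12 = 2/5
  d_1[Q] = 1/5*1/6 + 1/5*5/12 + 1/5*1/4 + 2/5*1/12 = 1/5
  d_1[R] = 1/5*1/4 + 1/5*1/3 + 1/5*1/6 + 2/5*1/4 = 1/4
  d_1[S] = 1/5*1/12 + 1/5*1/12 + 1/5*5/12 + 2/5*1/12 = 3/20
d_1 = (P=2/5, Q=1/5, R=1/4, S=3/20)
  d_2[P] = 2/5*1/2 + 1/5*1/6 + 1/4*1/6 + 3/20*7/12 = 29/80
  d_2[Q] = 2/5*1/6 + 1/5*5/12 + 1/4*1/4 + 3/20*1/12 = 9/40
  d_2[R] = 2/5*1/4 + 1/5*1/3 + 1/4*1/6 + 3/20*1/4 = 59/240
  d_2[S] = 2/5*1/12 + 1/5*1/12 + 1/4*5/12 + 3/20*1/12 = 1/6
d_2 = (P=29/80, Q=9/40, R=59/240, S=1/6)

Answer: 29/80 9/40 59/240 1/6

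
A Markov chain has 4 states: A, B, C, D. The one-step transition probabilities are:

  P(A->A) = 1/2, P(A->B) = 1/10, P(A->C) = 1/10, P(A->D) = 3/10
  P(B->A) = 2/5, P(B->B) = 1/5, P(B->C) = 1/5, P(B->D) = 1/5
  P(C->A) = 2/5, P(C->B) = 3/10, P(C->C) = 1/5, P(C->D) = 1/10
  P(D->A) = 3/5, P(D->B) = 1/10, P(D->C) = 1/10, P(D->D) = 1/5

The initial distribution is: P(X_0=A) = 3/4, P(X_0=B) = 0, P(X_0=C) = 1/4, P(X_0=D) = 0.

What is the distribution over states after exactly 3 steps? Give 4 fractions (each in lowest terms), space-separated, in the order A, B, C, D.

Answer: 1987/4000 279/2000 507/4000 237/1000

Derivation:
Propagating the distribution step by step (d_{t+1} = d_t * P):
d_0 = (A=3/4, B=0, C=1/4, D=0)
  d_1[A] = 3/4*1/2 + 0*2/5 + 1/4*2/5 + 0*3/5 = 19/40
  d_1[B] = 3/4*1/10 + 0*1/5 + 1/4*3/10 + 0*1/10 = 3/20
  d_1[C] = 3/4*1/10 + 0*1/5 + 1/4*1/5 + 0*1/10 = 1/8
  d_1[D] = 3/4*3/10 + 0*1/5 + 1/4*1/10 + 0*1/5 = 1/4
d_1 = (A=19/40, B=3/20, C=1/8, D=1/4)
  d_2[A] = 19/40*1/2 + 3/20*2/5 + 1/8*2/5 + 1/4*3/5 = 199/400
  d_2[B] = 19/40*1/10 + 3/20*1/5 + 1/8*3/10 + 1/4*1/10 = 7/50
  d_2[C] = 19/40*1/10 + 3/20*1/5 + 1/8*1/5 + 1/4*1/10 = 51/400
  d_2[D] = 19/40*3/10 + 3/20*1/5 + 1/8*1/10 + 1/4*1/5 = 47/200
d_2 = (A=199/400, B=7/50, C=51/400, D=47/200)
  d_3[A] = 199/400*1/2 + 7/50*2/5 + 51/400*2/5 + 47/200*3/5 = 1987/4000
  d_3[B] = 199/400*1/10 + 7/50*1/5 + 51/400*3/10 + 47/200*1/10 = 279/2000
  d_3[C] = 199/400*1/10 + 7/50*1/5 + 51/400*1/5 + 47/200*1/10 = 507/4000
  d_3[D] = 199/400*3/10 + 7/50*1/5 + 51/400*1/10 + 47/200*1/5 = 237/1000
d_3 = (A=1987/4000, B=279/2000, C=507/4000, D=237/1000)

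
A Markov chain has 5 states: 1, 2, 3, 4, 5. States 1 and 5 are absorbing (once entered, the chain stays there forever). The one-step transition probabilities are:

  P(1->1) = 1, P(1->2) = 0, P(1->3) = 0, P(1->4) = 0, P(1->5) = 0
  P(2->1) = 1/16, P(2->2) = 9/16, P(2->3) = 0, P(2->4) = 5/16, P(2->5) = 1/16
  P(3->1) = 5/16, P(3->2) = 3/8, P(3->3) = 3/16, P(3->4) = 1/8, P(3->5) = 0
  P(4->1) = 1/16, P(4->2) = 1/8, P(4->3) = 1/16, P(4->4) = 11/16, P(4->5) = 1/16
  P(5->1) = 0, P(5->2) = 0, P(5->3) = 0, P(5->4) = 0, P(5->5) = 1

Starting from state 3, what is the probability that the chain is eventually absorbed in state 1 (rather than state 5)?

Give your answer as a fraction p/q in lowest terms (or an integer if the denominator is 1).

Answer: 203/281

Derivation:
Let a_i = P(absorbed in 1 | start in state i).
Boundary conditions: a_1 = 1, a_5 = 0.
For each transient state i, a_i = sum_j P(i->j) * a_j:
  a_2 = 1/16*a_1 + 9/16*a_2 + 0*a_3 + 5/16*a_4 + 1/16*a_5
  a_3 = 5/16*a_1 + 3/8*a_2 + 3/16*a_3 + 1/8*a_4 + 0*a_5
  a_4 = 1/16*a_1 + 1/8*a_2 + 1/16*a_3 + 11/16*a_4 + 1/16*a_5

Substituting a_1 = 1 and a_5 = 0, rearrange to (I - Q) a = r where r[i] = P(i -> 1):
  [7/16, 0, -5/16] . (a_2, a_3, a_4) = 1/16
  [-3/8, 13/16, -1/8] . (a_2, a_3, a_4) = 5/16
  [-1/8, -1/16, 5/16] . (a_2, a_3, a_4) = 1/16

Solving yields:
  a_2 = 153/281
  a_3 = 203/281
  a_4 = 158/281

Starting state is 3, so the absorption probability is a_3 = 203/281.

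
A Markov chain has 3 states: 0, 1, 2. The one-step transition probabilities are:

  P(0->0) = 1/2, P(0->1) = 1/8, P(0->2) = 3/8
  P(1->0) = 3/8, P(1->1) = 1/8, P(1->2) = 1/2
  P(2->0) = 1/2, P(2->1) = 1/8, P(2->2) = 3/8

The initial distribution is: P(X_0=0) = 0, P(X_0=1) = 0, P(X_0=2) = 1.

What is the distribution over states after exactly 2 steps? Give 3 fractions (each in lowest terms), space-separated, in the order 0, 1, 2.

Propagating the distribution step by step (d_{t+1} = d_t * P):
d_0 = (0=0, 1=0, 2=1)
  d_1[0] = 0*1/2 + 0*3/8 + 1*1/2 = 1/2
  d_1[1] = 0*1/8 + 0*1/8 + 1*1/8 = 1/8
  d_1[2] = 0*3/8 + 0*1/2 + 1*3/8 = 3/8
d_1 = (0=1/2, 1=1/8, 2=3/8)
  d_2[0] = 1/2*1/2 + 1/8*3/8 + 3/8*1/2 = 31/64
  d_2[1] = 1/2*1/8 + 1/8*1/8 + 3/8*1/8 = 1/8
  d_2[2] = 1/2*3/8 + 1/8*1/2 + 3/8*3/8 = 25/64
d_2 = (0=31/64, 1=1/8, 2=25/64)

Answer: 31/64 1/8 25/64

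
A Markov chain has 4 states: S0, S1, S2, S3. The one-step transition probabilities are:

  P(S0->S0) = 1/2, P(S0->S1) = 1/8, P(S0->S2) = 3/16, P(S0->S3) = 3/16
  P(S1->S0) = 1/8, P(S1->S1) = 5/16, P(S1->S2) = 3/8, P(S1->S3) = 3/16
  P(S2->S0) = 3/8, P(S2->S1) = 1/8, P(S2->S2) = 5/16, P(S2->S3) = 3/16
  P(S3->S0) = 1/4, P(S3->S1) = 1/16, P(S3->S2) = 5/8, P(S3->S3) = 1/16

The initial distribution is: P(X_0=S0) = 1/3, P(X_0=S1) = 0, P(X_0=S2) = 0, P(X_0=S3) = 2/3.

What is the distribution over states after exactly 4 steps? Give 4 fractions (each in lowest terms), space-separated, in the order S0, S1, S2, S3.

Answer: 5987/16384 27673/196608 21433/65536 4099/24576

Derivation:
Propagating the distribution step by step (d_{t+1} = d_t * P):
d_0 = (S0=1/3, S1=0, S2=0, S3=2/3)
  d_1[S0] = 1/3*1/2 + 0*1/8 + 0*3/8 + 2/3*1/4 = 1/3
  d_1[S1] = 1/3*1/8 + 0*5/16 + 0*1/8 + 2/3*1/16 = 1/12
  d_1[S2] = 1/3*3/16 + 0*3/8 + 0*5/16 + 2/3*5/8 = 23/48
  d_1[S3] = 1/3*3/16 + 0*3/16 + 0*3/16 + 2/3*1/16 = 5/48
d_1 = (S0=1/3, S1=1/12, S2=23/48, S3=5/48)
  d_2[S0] = 1/3*1/2 + 1/12*1/8 + 23/48*3/8 + 5/48*1/4 = 49/128
  d_2[S1] = 1/3*1/8 + 1/12*5/16 + 23/48*1/8 + 5/48*1/16 = 103/768
  d_2[S2] = 1/3*3/16 + 1/12*3/8 + 23/48*5/16 + 5/48*5/8 = 79/256
  d_2[S3] = 1/3*3/16 + 1/12*3/16 + 23/48*3/16 + 5/48*1/16 = 67/384
d_2 = (S0=49/128, S1=103/768, S2=79/256, S3=67/384)
  d_3[S0] = 49/128*1/2 + 103/768*1/8 + 79/256*3/8 + 67/384*1/4 = 1129/3072
  d_3[S1] = 49/128*1/8 + 103/768*5/16 + 79/256*1/8 + 67/384*1/16 = 1711/12288
  d_3[S2] = 49/128*3/16 + 103/768*3/8 + 79/256*5/16 + 67/384*5/8 = 4025/12288
  d_3[S3] = 49/128*3/16 + 103/768*3/16 + 79/256*3/16 + 67/384*1/16 = 509/3072
d_3 = (S0=1129/3072, S1=1711/12288, S2=4025/12288, S3=509/3072)
  d_4[S0] = 1129/3072*1/2 + 1711/12288*1/8 + 4025/12288*3/8 + 509/3072*1/4 = 5987/16384
  d_4[S1] = 1129/3072*1/8 + 1711/12288*5/16 + 4025/12288*1/8 + 509/3072*1/16 = 27673/196608
  d_4[S2] = 1129/3072*3/16 + 1711/12288*3/8 + 4025/12288*5/16 + 509/3072*5/8 = 21433/65536
  d_4[S3] = 1129/3072*3/16 + 1711/12288*3/16 + 4025/12288*3/16 + 509/3072*1/16 = 4099/24576
d_4 = (S0=5987/16384, S1=27673/196608, S2=21433/65536, S3=4099/24576)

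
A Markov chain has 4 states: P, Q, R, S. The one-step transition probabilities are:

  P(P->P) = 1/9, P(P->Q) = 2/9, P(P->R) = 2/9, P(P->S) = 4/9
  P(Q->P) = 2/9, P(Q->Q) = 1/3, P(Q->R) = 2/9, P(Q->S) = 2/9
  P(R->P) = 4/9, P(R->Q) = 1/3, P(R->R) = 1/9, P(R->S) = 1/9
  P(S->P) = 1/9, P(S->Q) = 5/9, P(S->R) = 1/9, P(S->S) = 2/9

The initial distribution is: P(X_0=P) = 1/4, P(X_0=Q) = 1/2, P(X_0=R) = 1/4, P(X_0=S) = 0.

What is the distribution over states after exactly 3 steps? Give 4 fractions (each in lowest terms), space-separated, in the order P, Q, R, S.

Propagating the distribution step by step (d_{t+1} = d_t * P):
d_0 = (P=1/4, Q=1/2, R=1/4, S=0)
  d_1[P] = 1/4*1/9 + 1/2*2/9 + 1/4*4/9 + 0*1/9 = 1/4
  d_1[Q] = 1/4*2/9 + 1/2*1/3 + 1/4*1/3 + 0*5/9 = 11/36
  d_1[R] = 1/4*2/9 + 1/2*2/9 + 1/4*1/9 + 0*1/9 = 7/36
  d_1[S] = 1/4*4/9 + 1/2*2/9 + 1/4*1/9 + 0*2/9 = 1/4
d_1 = (P=1/4, Q=11/36, R=7/36, S=1/4)
  d_2[P] = 1/4*1/9 + 11/36*2/9 + 7/36*4/9 + 1/4*1/9 = 17/81
  d_2[Q] = 1/4*2/9 + 11/36*1/3 + 7/36*1/3 + 1/4*5/9 = 13/36
  d_2[R] = 1/4*2/9 + 11/36*2/9 + 7/36*1/9 + 1/4*1/9 = 14/81
  d_2[S] = 1/4*4/9 + 11/36*2/9 + 7/36*1/9 + 1/4*2/9 = 83/324
d_2 = (P=17/81, Q=13/36, R=14/81, S=83/324)
  d_3[P] = 17/81*1/9 + 13/36*2/9 + 14/81*4/9 + 83/324*1/9 = 203/972
  d_3[Q] = 17/81*2/9 + 13/36*1/3 + 14/81*1/3 + 83/324*5/9 = 535/1458
  d_3[R] = 17/81*2/9 + 13/36*2/9 + 14/81*1/9 + 83/324*1/9 = 509/2916
  d_3[S] = 17/81*4/9 + 13/36*2/9 + 14/81*1/9 + 83/324*2/9 = 182/729
d_3 = (P=203/972, Q=535/1458, R=509/2916, S=182/729)

Answer: 203/972 535/1458 509/2916 182/729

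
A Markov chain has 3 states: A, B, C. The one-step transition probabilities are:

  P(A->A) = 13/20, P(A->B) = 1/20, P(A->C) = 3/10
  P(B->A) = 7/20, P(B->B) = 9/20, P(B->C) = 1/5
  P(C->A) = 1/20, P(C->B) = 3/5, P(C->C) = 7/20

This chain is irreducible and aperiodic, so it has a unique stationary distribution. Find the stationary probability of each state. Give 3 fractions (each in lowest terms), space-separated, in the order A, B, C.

Answer: 19/50 17/50 7/25

Derivation:
The stationary distribution satisfies pi = pi * P, i.e.:
  pi_A = 13/20*pi_A + 7/20*pi_B + 1/20*pi_C
  pi_B = 1/20*pi_A + 9/20*pi_B + 3/5*pi_C
  pi_C = 3/10*pi_A + 1/5*pi_B + 7/20*pi_C
with normalization: pi_A + pi_B + pi_C = 1.

Using the first 2 balance equations plus normalization, the linear system A*pi = b is:
  [-7/20, 7/20, 1/20] . pi = 0
  [1/20, -11/20, 3/5] . pi = 0
  [1, 1, 1] . pi = 1

Solving yields:
  pi_A = 19/50
  pi_B = 17/50
  pi_C = 7/25

Verification (pi * P):
  19/50*13/20 + 17/50*7/20 + 7/25*1/20 = 19/50 = pi_A  (ok)
  19/50*1/20 + 17/50*9/20 + 7/25*3/5 = 17/50 = pi_B  (ok)
  19/50*3/10 + 17/50*1/5 + 7/25*7/20 = 7/25 = pi_C  (ok)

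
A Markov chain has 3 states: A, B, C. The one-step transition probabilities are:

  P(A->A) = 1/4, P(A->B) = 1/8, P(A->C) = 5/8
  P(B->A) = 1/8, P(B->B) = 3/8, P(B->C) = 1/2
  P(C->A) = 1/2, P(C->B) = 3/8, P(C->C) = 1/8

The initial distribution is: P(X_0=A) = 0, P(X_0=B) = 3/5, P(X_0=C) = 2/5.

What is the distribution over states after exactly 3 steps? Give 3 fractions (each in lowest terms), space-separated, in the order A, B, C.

Propagating the distribution step by step (d_{t+1} = d_t * P):
d_0 = (A=0, B=3/5, C=2/5)
  d_1[A] = 0*1/4 + 3/5*1/8 + 2/5*1/2 = 11/40
  d_1[B] = 0*1/8 + 3/5*3/8 + 2/5*3/8 = 3/8
  d_1[C] = 0*5/8 + 3/5*1/2 + 2/5*1/8 = 7/20
d_1 = (A=11/40, B=3/8, C=7/20)
  d_2[A] = 11/40*1/4 + 3/8*1/8 + 7/20*1/2 = 93/320
  d_2[B] = 11/40*1/8 + 3/8*3/8 + 7/20*3/8 = 49/160
  d_2[C] = 11/40*5/8 + 3/8*1/2 + 7/20*1/8 = 129/320
d_2 = (A=93/320, B=49/160, C=129/320)
  d_3[A] = 93/320*1/4 + 49/160*1/8 + 129/320*1/2 = 5/16
  d_3[B] = 93/320*1/8 + 49/160*3/8 + 129/320*3/8 = 387/1280
  d_3[C] = 93/320*5/8 + 49/160*1/2 + 129/320*1/8 = 493/1280
d_3 = (A=5/16, B=387/1280, C=493/1280)

Answer: 5/16 387/1280 493/1280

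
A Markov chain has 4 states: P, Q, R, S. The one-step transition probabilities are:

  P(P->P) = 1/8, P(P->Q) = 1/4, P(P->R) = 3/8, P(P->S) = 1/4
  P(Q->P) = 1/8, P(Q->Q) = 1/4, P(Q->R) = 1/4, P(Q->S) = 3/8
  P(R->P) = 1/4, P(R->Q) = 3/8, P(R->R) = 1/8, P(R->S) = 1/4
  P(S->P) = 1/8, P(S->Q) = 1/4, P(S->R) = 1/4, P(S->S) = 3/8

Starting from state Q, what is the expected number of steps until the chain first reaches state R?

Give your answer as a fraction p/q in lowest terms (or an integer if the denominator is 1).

Answer: 64/17

Derivation:
Let h_i = expected steps to first reach R from state i.
Boundary: h_R = 0.
First-step equations for the other states:
  h_P = 1 + 1/8*h_P + 1/4*h_Q + 3/8*h_R + 1/4*h_S
  h_Q = 1 + 1/8*h_P + 1/4*h_Q + 1/4*h_R + 3/8*h_S
  h_S = 1 + 1/8*h_P + 1/4*h_Q + 1/4*h_R + 3/8*h_S

Substituting h_R = 0 and rearranging gives the linear system (I - Q) h = 1:
  [7/8, -1/4, -1/4] . (h_P, h_Q, h_S) = 1
  [-1/8, 3/4, -3/8] . (h_P, h_Q, h_S) = 1
  [-1/8, -1/4, 5/8] . (h_P, h_Q, h_S) = 1

Solving yields:
  h_P = 56/17
  h_Q = 64/17
  h_S = 64/17

Starting state is Q, so the expected hitting time is h_Q = 64/17.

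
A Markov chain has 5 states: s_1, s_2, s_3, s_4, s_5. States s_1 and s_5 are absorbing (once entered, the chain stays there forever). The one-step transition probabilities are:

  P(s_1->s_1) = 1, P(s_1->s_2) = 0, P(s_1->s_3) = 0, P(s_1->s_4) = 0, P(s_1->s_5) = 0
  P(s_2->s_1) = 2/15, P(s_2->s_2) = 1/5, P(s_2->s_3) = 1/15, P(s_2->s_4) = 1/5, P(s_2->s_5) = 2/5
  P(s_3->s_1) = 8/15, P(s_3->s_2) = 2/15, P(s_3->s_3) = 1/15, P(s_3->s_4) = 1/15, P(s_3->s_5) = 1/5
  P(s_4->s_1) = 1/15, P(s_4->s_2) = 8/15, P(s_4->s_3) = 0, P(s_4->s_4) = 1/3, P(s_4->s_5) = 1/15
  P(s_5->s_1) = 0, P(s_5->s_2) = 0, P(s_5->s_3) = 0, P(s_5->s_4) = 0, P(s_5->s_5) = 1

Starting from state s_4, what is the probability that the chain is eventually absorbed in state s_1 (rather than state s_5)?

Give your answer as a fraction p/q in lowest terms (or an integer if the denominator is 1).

Answer: 227/658

Derivation:
Let a_i = P(absorbed in s_1 | start in state i).
Boundary conditions: a_s_1 = 1, a_s_5 = 0.
For each transient state i, a_i = sum_j P(i->j) * a_j:
  a_s_2 = 2/15*a_s_1 + 1/5*a_s_2 + 1/15*a_s_3 + 1/5*a_s_4 + 2/5*a_s_5
  a_s_3 = 8/15*a_s_1 + 2/15*a_s_2 + 1/15*a_s_3 + 1/15*a_s_4 + 1/5*a_s_5
  a_s_4 = 1/15*a_s_1 + 8/15*a_s_2 + 0*a_s_3 + 1/3*a_s_4 + 1/15*a_s_5

Substituting a_s_1 = 1 and a_s_5 = 0, rearrange to (I - Q) a = r where r[i] = P(i -> s_1):
  [4/5, -1/15, -1/5] . (a_s_2, a_s_3, a_s_4) = 2/15
  [-2/15, 14/15, -1/15] . (a_s_2, a_s_3, a_s_4) = 8/15
  [-8/15, 0, 2/3] . (a_s_2, a_s_3, a_s_4) = 1/15

Solving yields:
  a_s_2 = 403/1316
  a_s_3 = 421/658
  a_s_4 = 227/658

Starting state is s_4, so the absorption probability is a_s_4 = 227/658.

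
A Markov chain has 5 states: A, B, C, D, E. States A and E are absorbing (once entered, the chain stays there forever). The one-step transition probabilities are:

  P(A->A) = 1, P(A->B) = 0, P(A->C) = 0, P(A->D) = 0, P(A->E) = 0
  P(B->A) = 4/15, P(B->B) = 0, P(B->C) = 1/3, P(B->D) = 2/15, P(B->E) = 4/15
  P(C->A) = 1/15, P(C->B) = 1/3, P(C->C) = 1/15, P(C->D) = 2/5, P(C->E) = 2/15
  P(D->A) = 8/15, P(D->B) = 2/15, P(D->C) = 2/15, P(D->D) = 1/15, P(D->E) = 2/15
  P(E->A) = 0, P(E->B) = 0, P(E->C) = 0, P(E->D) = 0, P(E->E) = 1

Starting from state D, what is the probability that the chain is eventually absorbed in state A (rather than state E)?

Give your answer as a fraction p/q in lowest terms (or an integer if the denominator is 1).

Answer: 836/1137

Derivation:
Let a_i = P(absorbed in A | start in state i).
Boundary conditions: a_A = 1, a_E = 0.
For each transient state i, a_i = sum_j P(i->j) * a_j:
  a_B = 4/15*a_A + 0*a_B + 1/3*a_C + 2/15*a_D + 4/15*a_E
  a_C = 1/15*a_A + 1/3*a_B + 1/15*a_C + 2/5*a_D + 2/15*a_E
  a_D = 8/15*a_A + 2/15*a_B + 2/15*a_C + 1/15*a_D + 2/15*a_E

Substituting a_A = 1 and a_E = 0, rearrange to (I - Q) a = r where r[i] = P(i -> A):
  [1, -1/3, -2/15] . (a_B, a_C, a_D) = 4/15
  [-1/3, 14/15, -2/5] . (a_B, a_C, a_D) = 1/15
  [-2/15, -2/15, 14/15] . (a_B, a_C, a_D) = 8/15

Solving yields:
  a_B = 637/1137
  a_C = 667/1137
  a_D = 836/1137

Starting state is D, so the absorption probability is a_D = 836/1137.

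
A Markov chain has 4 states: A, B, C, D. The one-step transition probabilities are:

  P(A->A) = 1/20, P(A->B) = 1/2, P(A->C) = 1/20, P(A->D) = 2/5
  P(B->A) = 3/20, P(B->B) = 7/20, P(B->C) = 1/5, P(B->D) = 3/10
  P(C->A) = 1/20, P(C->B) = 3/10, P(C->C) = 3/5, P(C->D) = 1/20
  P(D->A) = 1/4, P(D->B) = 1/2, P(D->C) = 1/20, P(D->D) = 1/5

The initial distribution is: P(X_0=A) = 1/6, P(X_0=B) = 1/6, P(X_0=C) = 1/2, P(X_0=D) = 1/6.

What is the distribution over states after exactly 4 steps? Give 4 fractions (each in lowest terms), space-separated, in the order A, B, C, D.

Propagating the distribution step by step (d_{t+1} = d_t * P):
d_0 = (A=1/6, B=1/6, C=1/2, D=1/6)
  d_1[A] = 1/6*1/20 + 1/6*3/20 + 1/2*1/20 + 1/6*1/4 = 1/10
  d_1[B] = 1/6*1/2 + 1/6*7/20 + 1/2*3/10 + 1/6*1/2 = 3/8
  d_1[C] = 1/6*1/20 + 1/6*1/5 + 1/2*3/5 + 1/6*1/20 = 7/20
  d_1[D] = 1/6*2/5 + 1/6*3/10 + 1/2*1/20 + 1/6*1/5 = 7/40
d_1 = (A=1/10, B=3/8, C=7/20, D=7/40)
  d_2[A] = 1/10*1/20 + 3/8*3/20 + 7/20*1/20 + 7/40*1/4 = 49/400
  d_2[B] = 1/10*1/2 + 3/8*7/20 + 7/20*3/10 + 7/40*1/2 = 299/800
  d_2[C] = 1/10*1/20 + 3/8*1/5 + 7/20*3/5 + 7/40*1/20 = 239/800
  d_2[D] = 1/10*2/5 + 3/8*3/10 + 7/20*1/20 + 7/40*1/5 = 41/200
d_2 = (A=49/400, B=299/800, C=239/800, D=41/200)
  d_3[A] = 49/400*1/20 + 299/800*3/20 + 239/800*1/20 + 41/200*1/4 = 1027/8000
  d_3[B] = 49/400*1/2 + 299/800*7/20 + 239/800*3/10 + 41/200*1/2 = 6147/16000
  d_3[C] = 49/400*1/20 + 299/800*1/5 + 239/800*3/5 + 41/200*1/20 = 2163/8000
  d_3[D] = 49/400*2/5 + 299/800*3/10 + 239/800*1/20 + 41/200*1/5 = 3473/16000
d_3 = (A=1027/8000, B=6147/16000, C=2163/8000, D=3473/16000)
  d_4[A] = 1027/8000*1/20 + 6147/16000*3/20 + 2163/8000*1/20 + 3473/16000*1/4 = 21093/160000
  d_4[B] = 1027/8000*1/2 + 6147/16000*7/20 + 2163/8000*3/10 + 3473/16000*1/2 = 24851/64000
  d_4[C] = 1027/8000*1/20 + 6147/16000*1/5 + 2163/8000*3/5 + 3473/16000*1/20 = 82027/320000
  d_4[D] = 1027/8000*2/5 + 6147/16000*3/10 + 2163/8000*1/20 + 3473/16000*1/5 = 17883/80000
d_4 = (A=21093/160000, B=24851/64000, C=82027/320000, D=17883/80000)

Answer: 21093/160000 24851/64000 82027/320000 17883/80000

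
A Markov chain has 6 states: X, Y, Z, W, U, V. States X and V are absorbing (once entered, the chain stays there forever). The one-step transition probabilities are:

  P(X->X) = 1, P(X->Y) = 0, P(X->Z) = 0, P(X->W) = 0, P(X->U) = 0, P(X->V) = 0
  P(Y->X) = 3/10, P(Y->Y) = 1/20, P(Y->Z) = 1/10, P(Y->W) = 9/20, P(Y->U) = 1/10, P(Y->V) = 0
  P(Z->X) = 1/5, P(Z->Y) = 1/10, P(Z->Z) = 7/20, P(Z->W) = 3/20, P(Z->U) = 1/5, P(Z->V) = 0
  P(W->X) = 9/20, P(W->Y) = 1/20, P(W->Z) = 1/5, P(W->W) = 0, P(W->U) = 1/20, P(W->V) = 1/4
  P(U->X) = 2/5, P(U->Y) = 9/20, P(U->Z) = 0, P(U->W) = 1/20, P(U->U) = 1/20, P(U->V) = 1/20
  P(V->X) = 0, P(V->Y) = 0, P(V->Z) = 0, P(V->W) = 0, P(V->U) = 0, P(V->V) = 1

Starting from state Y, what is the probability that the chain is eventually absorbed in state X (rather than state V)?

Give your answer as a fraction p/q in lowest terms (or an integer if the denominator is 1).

Answer: 62621/75399

Derivation:
Let a_i = P(absorbed in X | start in state i).
Boundary conditions: a_X = 1, a_V = 0.
For each transient state i, a_i = sum_j P(i->j) * a_j:
  a_Y = 3/10*a_X + 1/20*a_Y + 1/10*a_Z + 9/20*a_W + 1/10*a_U + 0*a_V
  a_Z = 1/5*a_X + 1/10*a_Y + 7/20*a_Z + 3/20*a_W + 1/5*a_U + 0*a_V
  a_W = 9/20*a_X + 1/20*a_Y + 1/5*a_Z + 0*a_W + 1/20*a_U + 1/4*a_V
  a_U = 2/5*a_X + 9/20*a_Y + 0*a_Z + 1/20*a_W + 1/20*a_U + 1/20*a_V

Substituting a_X = 1 and a_V = 0, rearrange to (I - Q) a = r where r[i] = P(i -> X):
  [19/20, -1/10, -9/20, -1/10] . (a_Y, a_Z, a_W, a_U) = 3/10
  [-1/10, 13/20, -3/20, -1/5] . (a_Y, a_Z, a_W, a_U) = 1/5
  [-1/20, -1/5, 1, -1/20] . (a_Y, a_Z, a_W, a_U) = 9/20
  [-9/20, 0, -1/20, 19/20] . (a_Y, a_Z, a_W, a_U) = 2/5

Solving yields:
  a_Y = 62621/75399
  a_Z = 64879/75399
  a_W = 17749/25133
  a_U = 21404/25133

Starting state is Y, so the absorption probability is a_Y = 62621/75399.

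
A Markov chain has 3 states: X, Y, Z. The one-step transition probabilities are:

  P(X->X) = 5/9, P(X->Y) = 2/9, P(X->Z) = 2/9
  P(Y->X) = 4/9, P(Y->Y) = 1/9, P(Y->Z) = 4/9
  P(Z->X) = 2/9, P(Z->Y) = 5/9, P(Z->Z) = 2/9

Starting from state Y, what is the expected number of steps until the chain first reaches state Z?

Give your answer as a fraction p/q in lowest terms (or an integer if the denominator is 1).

Answer: 3

Derivation:
Let h_i = expected steps to first reach Z from state i.
Boundary: h_Z = 0.
First-step equations for the other states:
  h_X = 1 + 5/9*h_X + 2/9*h_Y + 2/9*h_Z
  h_Y = 1 + 4/9*h_X + 1/9*h_Y + 4/9*h_Z

Substituting h_Z = 0 and rearranging gives the linear system (I - Q) h = 1:
  [4/9, -2/9] . (h_X, h_Y) = 1
  [-4/9, 8/9] . (h_X, h_Y) = 1

Solving yields:
  h_X = 15/4
  h_Y = 3

Starting state is Y, so the expected hitting time is h_Y = 3.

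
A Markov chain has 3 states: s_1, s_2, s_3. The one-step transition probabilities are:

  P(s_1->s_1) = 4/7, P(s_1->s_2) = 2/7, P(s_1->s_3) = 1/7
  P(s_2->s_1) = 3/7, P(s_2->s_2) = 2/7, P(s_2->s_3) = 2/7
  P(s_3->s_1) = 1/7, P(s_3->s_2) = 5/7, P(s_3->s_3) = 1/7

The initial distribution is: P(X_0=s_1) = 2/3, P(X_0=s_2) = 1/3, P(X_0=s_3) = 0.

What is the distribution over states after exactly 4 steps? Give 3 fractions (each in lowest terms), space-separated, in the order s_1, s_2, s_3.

Answer: 1046/2401 887/2401 468/2401

Derivation:
Propagating the distribution step by step (d_{t+1} = d_t * P):
d_0 = (s_1=2/3, s_2=1/3, s_3=0)
  d_1[s_1] = 2/3*4/7 + 1/3*3/7 + 0*1/7 = 11/21
  d_1[s_2] = 2/3*2/7 + 1/3*2/7 + 0*5/7 = 2/7
  d_1[s_3] = 2/3*1/7 + 1/3*2/7 + 0*1/7 = 4/21
d_1 = (s_1=11/21, s_2=2/7, s_3=4/21)
  d_2[s_1] = 11/21*4/7 + 2/7*3/7 + 4/21*1/7 = 22/49
  d_2[s_2] = 11/21*2/7 + 2/7*2/7 + 4/21*5/7 = 18/49
  d_2[s_3] = 11/21*1/7 + 2/7*2/7 + 4/21*1/7 = 9/49
d_2 = (s_1=22/49, s_2=18/49, s_3=9/49)
  d_3[s_1] = 22/49*4/7 + 18/49*3/7 + 9/49*1/7 = 151/343
  d_3[s_2] = 22/49*2/7 + 18/49*2/7 + 9/49*5/7 = 125/343
  d_3[s_3] = 22/49*1/7 + 18/49*2/7 + 9/49*1/7 = 67/343
d_3 = (s_1=151/343, s_2=125/343, s_3=67/343)
  d_4[s_1] = 151/343*4/7 + 125/343*3/7 + 67/343*1/7 = 1046/2401
  d_4[s_2] = 151/343*2/7 + 125/343*2/7 + 67/343*5/7 = 887/2401
  d_4[s_3] = 151/343*1/7 + 125/343*2/7 + 67/343*1/7 = 468/2401
d_4 = (s_1=1046/2401, s_2=887/2401, s_3=468/2401)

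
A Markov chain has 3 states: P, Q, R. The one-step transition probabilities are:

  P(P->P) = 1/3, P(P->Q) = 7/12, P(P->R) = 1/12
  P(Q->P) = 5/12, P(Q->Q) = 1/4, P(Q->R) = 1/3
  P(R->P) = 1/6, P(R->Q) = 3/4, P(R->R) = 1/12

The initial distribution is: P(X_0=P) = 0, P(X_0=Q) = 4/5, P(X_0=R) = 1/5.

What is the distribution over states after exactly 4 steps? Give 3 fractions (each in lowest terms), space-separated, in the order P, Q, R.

Propagating the distribution step by step (d_{t+1} = d_t * P):
d_0 = (P=0, Q=4/5, R=1/5)
  d_1[P] = 0*1/3 + 4/5*5/12 + 1/5*1/6 = 11/30
  d_1[Q] = 0*7/12 + 4/5*1/4 + 1/5*3/4 = 7/20
  d_1[R] = 0*1/12 + 4/5*1/3 + 1/5*1/12 = 17/60
d_1 = (P=11/30, Q=7/20, R=17/60)
  d_2[P] = 11/30*1/3 + 7/20*5/12 + 17/60*1/6 = 227/720
  d_2[Q] = 11/30*7/12 + 7/20*1/4 + 17/60*3/4 = 37/72
  d_2[R] = 11/30*1/12 + 7/20*1/3 + 17/60*1/12 = 41/240
d_2 = (P=227/720, Q=37/72, R=41/240)
  d_3[P] = 227/720*1/3 + 37/72*5/12 + 41/240*1/6 = 751/2160
  d_3[Q] = 227/720*7/12 + 37/72*1/4 + 41/240*3/4 = 1903/4320
  d_3[R] = 227/720*1/12 + 37/72*1/3 + 41/240*1/12 = 61/288
d_3 = (P=751/2160, Q=1903/4320, R=61/288)
  d_4[P] = 751/2160*1/3 + 1903/4320*5/12 + 61/288*1/6 = 17353/51840
  d_4[Q] = 751/2160*7/12 + 1903/4320*1/4 + 61/288*3/4 = 12229/25920
  d_4[R] = 751/2160*1/12 + 1903/4320*1/3 + 61/288*1/12 = 3343/17280
d_4 = (P=17353/51840, Q=12229/25920, R=3343/17280)

Answer: 17353/51840 12229/25920 3343/17280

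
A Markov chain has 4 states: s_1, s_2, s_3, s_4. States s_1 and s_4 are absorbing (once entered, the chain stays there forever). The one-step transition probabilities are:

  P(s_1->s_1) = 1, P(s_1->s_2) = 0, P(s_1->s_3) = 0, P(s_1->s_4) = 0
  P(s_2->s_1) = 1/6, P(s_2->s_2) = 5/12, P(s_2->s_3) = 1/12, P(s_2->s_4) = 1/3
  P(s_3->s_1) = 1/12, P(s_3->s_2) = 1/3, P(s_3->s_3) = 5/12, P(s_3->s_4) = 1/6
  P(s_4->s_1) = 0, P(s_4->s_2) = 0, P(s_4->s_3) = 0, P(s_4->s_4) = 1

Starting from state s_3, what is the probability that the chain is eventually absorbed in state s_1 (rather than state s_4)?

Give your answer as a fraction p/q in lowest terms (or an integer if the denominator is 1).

Let a_i = P(absorbed in s_1 | start in state i).
Boundary conditions: a_s_1 = 1, a_s_4 = 0.
For each transient state i, a_i = sum_j P(i->j) * a_j:
  a_s_2 = 1/6*a_s_1 + 5/12*a_s_2 + 1/12*a_s_3 + 1/3*a_s_4
  a_s_3 = 1/12*a_s_1 + 1/3*a_s_2 + 5/12*a_s_3 + 1/6*a_s_4

Substituting a_s_1 = 1 and a_s_4 = 0, rearrange to (I - Q) a = r where r[i] = P(i -> s_1):
  [7/12, -1/12] . (a_s_2, a_s_3) = 1/6
  [-1/3, 7/12] . (a_s_2, a_s_3) = 1/12

Solving yields:
  a_s_2 = 1/3
  a_s_3 = 1/3

Starting state is s_3, so the absorption probability is a_s_3 = 1/3.

Answer: 1/3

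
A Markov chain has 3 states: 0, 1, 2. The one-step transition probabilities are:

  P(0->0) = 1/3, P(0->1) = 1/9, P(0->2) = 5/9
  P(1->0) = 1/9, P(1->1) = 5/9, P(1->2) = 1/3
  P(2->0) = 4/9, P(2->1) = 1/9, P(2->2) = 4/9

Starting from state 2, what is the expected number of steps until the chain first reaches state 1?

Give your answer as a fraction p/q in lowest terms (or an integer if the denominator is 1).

Let h_i = expected steps to first reach 1 from state i.
Boundary: h_1 = 0.
First-step equations for the other states:
  h_0 = 1 + 1/3*h_0 + 1/9*h_1 + 5/9*h_2
  h_2 = 1 + 4/9*h_0 + 1/9*h_1 + 4/9*h_2

Substituting h_1 = 0 and rearranging gives the linear system (I - Q) h = 1:
  [2/3, -5/9] . (h_0, h_2) = 1
  [-4/9, 5/9] . (h_0, h_2) = 1

Solving yields:
  h_0 = 9
  h_2 = 9

Starting state is 2, so the expected hitting time is h_2 = 9.

Answer: 9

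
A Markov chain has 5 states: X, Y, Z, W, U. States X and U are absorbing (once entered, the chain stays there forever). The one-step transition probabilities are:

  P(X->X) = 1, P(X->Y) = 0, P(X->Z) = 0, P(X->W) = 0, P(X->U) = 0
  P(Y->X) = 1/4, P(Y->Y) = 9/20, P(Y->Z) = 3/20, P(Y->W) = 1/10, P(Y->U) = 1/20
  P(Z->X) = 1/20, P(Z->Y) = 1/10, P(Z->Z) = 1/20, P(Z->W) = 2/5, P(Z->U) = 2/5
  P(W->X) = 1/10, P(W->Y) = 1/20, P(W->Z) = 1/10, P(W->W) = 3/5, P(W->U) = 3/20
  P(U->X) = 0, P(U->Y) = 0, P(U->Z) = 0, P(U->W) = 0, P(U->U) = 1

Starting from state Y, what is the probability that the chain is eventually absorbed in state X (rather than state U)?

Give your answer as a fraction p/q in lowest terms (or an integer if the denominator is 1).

Answer: 32/53

Derivation:
Let a_i = P(absorbed in X | start in state i).
Boundary conditions: a_X = 1, a_U = 0.
For each transient state i, a_i = sum_j P(i->j) * a_j:
  a_Y = 1/4*a_X + 9/20*a_Y + 3/20*a_Z + 1/10*a_W + 1/20*a_U
  a_Z = 1/20*a_X + 1/10*a_Y + 1/20*a_Z + 2/5*a_W + 2/5*a_U
  a_W = 1/10*a_X + 1/20*a_Y + 1/10*a_Z + 3/5*a_W + 3/20*a_U

Substituting a_X = 1 and a_U = 0, rearrange to (I - Q) a = r where r[i] = P(i -> X):
  [11/20, -3/20, -1/10] . (a_Y, a_Z, a_W) = 1/4
  [-1/10, 19/20, -2/5] . (a_Y, a_Z, a_W) = 1/20
  [-1/20, -1/10, 2/5] . (a_Y, a_Z, a_W) = 1/10

Solving yields:
  a_Y = 32/53
  a_Z = 15/53
  a_W = 21/53

Starting state is Y, so the absorption probability is a_Y = 32/53.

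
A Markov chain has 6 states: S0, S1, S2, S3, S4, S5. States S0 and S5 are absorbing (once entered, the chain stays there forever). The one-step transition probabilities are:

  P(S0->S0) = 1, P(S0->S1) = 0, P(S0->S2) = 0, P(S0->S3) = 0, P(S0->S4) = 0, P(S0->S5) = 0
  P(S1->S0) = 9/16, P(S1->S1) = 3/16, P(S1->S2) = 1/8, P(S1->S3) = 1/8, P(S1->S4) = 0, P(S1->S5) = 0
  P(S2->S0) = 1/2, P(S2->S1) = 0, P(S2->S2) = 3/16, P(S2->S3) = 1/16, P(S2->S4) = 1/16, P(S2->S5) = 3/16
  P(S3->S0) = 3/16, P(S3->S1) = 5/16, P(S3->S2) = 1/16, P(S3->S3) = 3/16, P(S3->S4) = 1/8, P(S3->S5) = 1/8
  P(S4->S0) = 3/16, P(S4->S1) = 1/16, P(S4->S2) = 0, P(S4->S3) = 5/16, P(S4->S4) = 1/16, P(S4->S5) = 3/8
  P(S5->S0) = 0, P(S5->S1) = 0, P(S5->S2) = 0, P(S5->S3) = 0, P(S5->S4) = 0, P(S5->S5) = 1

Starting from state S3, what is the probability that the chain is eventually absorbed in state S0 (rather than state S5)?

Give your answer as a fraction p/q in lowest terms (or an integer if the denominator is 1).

Answer: 20492/28771

Derivation:
Let a_i = P(absorbed in S0 | start in state i).
Boundary conditions: a_S0 = 1, a_S5 = 0.
For each transient state i, a_i = sum_j P(i->j) * a_j:
  a_S1 = 9/16*a_S0 + 3/16*a_S1 + 1/8*a_S2 + 1/8*a_S3 + 0*a_S4 + 0*a_S5
  a_S2 = 1/2*a_S0 + 0*a_S1 + 3/16*a_S2 + 1/16*a_S3 + 1/16*a_S4 + 3/16*a_S5
  a_S3 = 3/16*a_S0 + 5/16*a_S1 + 1/16*a_S2 + 3/16*a_S3 + 1/8*a_S4 + 1/8*a_S5
  a_S4 = 3/16*a_S0 + 1/16*a_S1 + 0*a_S2 + 5/16*a_S3 + 1/16*a_S4 + 3/8*a_S5

Substituting a_S0 = 1 and a_S5 = 0, rearrange to (I - Q) a = r where r[i] = P(i -> S0):
  [13/16, -1/8, -1/8, 0] . (a_S1, a_S2, a_S3, a_S4) = 9/16
  [0, 13/16, -1/16, -1/16] . (a_S1, a_S2, a_S3, a_S4) = 1/2
  [-5/16, -1/16, 13/16, -1/8] . (a_S1, a_S2, a_S3, a_S4) = 3/16
  [-1/16, 0, -5/16, 15/16] . (a_S1, a_S2, a_S3, a_S4) = 3/16

Solving yields:
  a_S1 = 26207/28771
  a_S2 = 20384/28771
  a_S3 = 20492/28771
  a_S4 = 14332/28771

Starting state is S3, so the absorption probability is a_S3 = 20492/28771.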